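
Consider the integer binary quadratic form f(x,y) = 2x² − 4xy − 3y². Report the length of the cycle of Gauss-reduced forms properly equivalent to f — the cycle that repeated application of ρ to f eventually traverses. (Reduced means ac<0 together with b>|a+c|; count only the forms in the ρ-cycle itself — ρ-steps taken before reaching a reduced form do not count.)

D = 40, ⌊√D⌋ = 6
descent: ρ → (-3,4,2)  [lands on river]
river: ρ → (2,4,-3)
river: ρ → (-3,2,3)
river: ρ → (3,4,-2)
river: ρ → (-2,4,3)
river: ρ → (3,2,-3)
ρ-cycle length = 6 (tail of 1 descent step not counted)

6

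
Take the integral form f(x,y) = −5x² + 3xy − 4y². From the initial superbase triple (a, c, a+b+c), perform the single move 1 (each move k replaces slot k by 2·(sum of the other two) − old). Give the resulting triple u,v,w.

start (-5,-4,-6) = (f(1,0),f(0,1),f(1,1))
replace slot 1: 2·((-4)+(-6)) − (-5) = -15 → (-15,-4,-6)

-15,-4,-6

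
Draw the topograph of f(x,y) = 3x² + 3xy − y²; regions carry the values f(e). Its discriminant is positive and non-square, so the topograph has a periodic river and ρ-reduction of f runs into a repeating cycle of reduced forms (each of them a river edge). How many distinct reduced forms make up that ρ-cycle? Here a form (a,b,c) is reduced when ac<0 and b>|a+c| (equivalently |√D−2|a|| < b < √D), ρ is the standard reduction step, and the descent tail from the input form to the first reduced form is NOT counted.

D = 21, ⌊√D⌋ = 4
river: ρ → (-1,3,3)
river: ρ → (3,3,-1)
ρ-cycle length = 2 (tail of 0 descent steps not counted)

2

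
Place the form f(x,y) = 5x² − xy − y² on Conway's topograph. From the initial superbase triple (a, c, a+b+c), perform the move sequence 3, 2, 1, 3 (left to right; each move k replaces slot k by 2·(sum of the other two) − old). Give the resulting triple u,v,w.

start (5,-1,3) = (f(1,0),f(0,1),f(1,1))
replace slot 3: 2·(5+(-1)) − 3 = 5 → (5,-1,5)
replace slot 2: 2·(5+5) − (-1) = 21 → (5,21,5)
replace slot 1: 2·(21+5) − 5 = 47 → (47,21,5)
replace slot 3: 2·(47+21) − 5 = 131 → (47,21,131)

47,21,131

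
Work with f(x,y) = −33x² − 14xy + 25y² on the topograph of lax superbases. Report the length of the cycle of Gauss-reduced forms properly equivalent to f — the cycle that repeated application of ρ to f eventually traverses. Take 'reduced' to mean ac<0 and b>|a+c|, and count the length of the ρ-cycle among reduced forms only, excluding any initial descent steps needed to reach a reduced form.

D = 3496, ⌊√D⌋ = 59
descent: ρ → (25,14,-33)  [lands on river]
river: ρ → (-33,52,6)
river: ρ → (6,56,-15)
river: ρ → (-15,34,39)
river: ρ → (39,44,-10)
river: ρ → (-10,56,9)
river: ρ → (9,52,-22)
river: ρ → (-22,36,25)
ρ-cycle length = 8 (tail of 1 descent step not counted)

8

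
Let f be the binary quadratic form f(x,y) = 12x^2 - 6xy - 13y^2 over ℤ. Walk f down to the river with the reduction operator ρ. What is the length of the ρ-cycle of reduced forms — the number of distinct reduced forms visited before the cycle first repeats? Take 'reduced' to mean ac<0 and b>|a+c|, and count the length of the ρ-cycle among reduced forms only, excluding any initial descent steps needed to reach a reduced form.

D = 660, ⌊√D⌋ = 25
descent: ρ → (-13,6,12)  [lands on river]
river: ρ → (12,18,-7)
river: ρ → (-7,24,3)
river: ρ → (3,24,-7)
river: ρ → (-7,18,12)
river: ρ → (12,6,-13)
river: ρ → (-13,20,5)
river: ρ → (5,20,-13)
ρ-cycle length = 8 (tail of 1 descent step not counted)

8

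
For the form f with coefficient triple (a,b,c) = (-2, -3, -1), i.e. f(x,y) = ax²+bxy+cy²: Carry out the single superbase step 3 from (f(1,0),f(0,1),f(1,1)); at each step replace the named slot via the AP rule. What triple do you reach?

start (-2,-1,-6) = (f(1,0),f(0,1),f(1,1))
replace slot 3: 2·((-2)+(-1)) − (-6) = 0 → (-2,-1,0)

-2,-1,0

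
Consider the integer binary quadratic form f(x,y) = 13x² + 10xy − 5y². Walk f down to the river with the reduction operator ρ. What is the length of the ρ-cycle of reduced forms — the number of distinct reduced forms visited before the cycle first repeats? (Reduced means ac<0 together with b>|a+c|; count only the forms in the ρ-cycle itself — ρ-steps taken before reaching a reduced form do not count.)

D = 360, ⌊√D⌋ = 18
river: ρ → (-5,10,13)
river: ρ → (13,16,-2)
river: ρ → (-2,16,13)
river: ρ → (13,10,-5)
ρ-cycle length = 4 (tail of 0 descent steps not counted)

4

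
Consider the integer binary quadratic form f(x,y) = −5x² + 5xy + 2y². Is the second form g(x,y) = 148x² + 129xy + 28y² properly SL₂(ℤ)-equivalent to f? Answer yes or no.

D₁ = 65, D₂ = 65
river cycle of f (length 6): (2, 7, -2), (-2, 5, 5), (5, 5, -2), (-2, 7, 2), (2, 5, -5), (-5, 5, 2)
river cycle of g (length 6): (2, 5, -5), (-5, 5, 2), (2, 7, -2), (-2, 5, 5), (5, 5, -2), (-2, 7, 2)
cycles coincide ⇒ equivalent

yes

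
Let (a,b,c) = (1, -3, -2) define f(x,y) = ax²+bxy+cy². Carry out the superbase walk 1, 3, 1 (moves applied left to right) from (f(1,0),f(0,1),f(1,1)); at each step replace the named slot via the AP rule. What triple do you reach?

start (1,-2,-4) = (f(1,0),f(0,1),f(1,1))
replace slot 1: 2·((-2)+(-4)) − 1 = -13 → (-13,-2,-4)
replace slot 3: 2·((-13)+(-2)) − (-4) = -26 → (-13,-2,-26)
replace slot 1: 2·((-2)+(-26)) − (-13) = -43 → (-43,-2,-26)

-43,-2,-26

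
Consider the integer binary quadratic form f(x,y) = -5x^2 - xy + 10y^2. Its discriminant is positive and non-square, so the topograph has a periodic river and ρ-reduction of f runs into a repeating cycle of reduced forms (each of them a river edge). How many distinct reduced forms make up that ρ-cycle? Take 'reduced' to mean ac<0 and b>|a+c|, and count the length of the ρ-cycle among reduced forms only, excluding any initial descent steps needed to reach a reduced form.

D = 201, ⌊√D⌋ = 14
descent: ρ → (10,1,-5)
descent: ρ → (-5,9,6)  [lands on river]
river: ρ → (6,3,-8)
river: ρ → (-8,13,1)
river: ρ → (1,13,-8)
river: ρ → (-8,3,6)
river: ρ → (6,9,-5)
river: ρ → (-5,11,4)
river: ρ → (4,13,-2)
river: ρ → (-2,11,10)
river: ρ → (10,9,-3)
river: ρ → (-3,9,10)
river: ρ → (10,11,-2)
river: ρ → (-2,13,4)
river: ρ → (4,11,-5)
ρ-cycle length = 14 (tail of 2 descent steps not counted)

14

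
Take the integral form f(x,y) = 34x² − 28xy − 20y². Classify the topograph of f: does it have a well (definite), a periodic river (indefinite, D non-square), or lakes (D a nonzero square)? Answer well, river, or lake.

D = b²−4ac = (-28)² − 4·34·(-20) = 3504
D > 0 non-square ⇒ indefinite ⇒ periodic river

river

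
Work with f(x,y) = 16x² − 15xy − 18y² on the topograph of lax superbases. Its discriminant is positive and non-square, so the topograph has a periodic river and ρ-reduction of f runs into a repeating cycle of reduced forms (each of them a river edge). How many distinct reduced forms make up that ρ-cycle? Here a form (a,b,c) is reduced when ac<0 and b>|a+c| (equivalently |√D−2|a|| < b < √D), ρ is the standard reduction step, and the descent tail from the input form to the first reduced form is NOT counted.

D = 1377, ⌊√D⌋ = 37
descent: ρ → (-18,15,16)  [lands on river]
river: ρ → (16,17,-17)
river: ρ → (-17,17,16)
river: ρ → (16,15,-18)
river: ρ → (-18,21,13)
river: ρ → (13,31,-8)
river: ρ → (-8,33,9)
river: ρ → (9,21,-26)
river: ρ → (-26,31,4)
river: ρ → (4,33,-18)
river: ρ → (-18,3,19)
river: ρ → (19,35,-2)
river: ρ → (-2,37,1)
river: ρ → (1,37,-2)
river: ρ → (-2,35,19)
river: ρ → (19,3,-18)
river: ρ → (-18,33,4)
river: ρ → (4,31,-26)
river: ρ → (-26,21,9)
river: ρ → (9,33,-8)
river: ρ → (-8,31,13)
river: ρ → (13,21,-18)
ρ-cycle length = 22 (tail of 1 descent step not counted)

22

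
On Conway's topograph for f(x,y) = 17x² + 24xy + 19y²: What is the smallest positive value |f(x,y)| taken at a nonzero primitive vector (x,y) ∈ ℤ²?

translate: b→-10 (≡24 mod 34), so (17,24,19)→(17,-10,12)
flip: (17,-10,12)→(12,10,17)
reduced (well bottom): (12,10,17) with a≤c, −a<b≤a
well minimum = a = 12

12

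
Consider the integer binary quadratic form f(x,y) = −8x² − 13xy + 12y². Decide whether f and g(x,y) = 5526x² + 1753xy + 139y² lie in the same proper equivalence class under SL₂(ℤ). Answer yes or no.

D₁ = 553, D₂ = 553
river cycle of f (length 26): (12, 13, -8), (-8, 19, 6), (6, 17, -11), (-11, 5, 12), (12, 19, -4), (-4, 21, 7), (7, 21, -4), (-4, 19, 12), (12, 5, -11), (-11, 17, 6), … (16 more)
river cycle of g (length 26): (12, 13, -8), (-8, 19, 6), (6, 17, -11), (-11, 5, 12), (12, 19, -4), (-4, 21, 7), (7, 21, -4), (-4, 19, 12), (12, 5, -11), (-11, 17, 6), … (16 more)
cycles coincide ⇒ equivalent

yes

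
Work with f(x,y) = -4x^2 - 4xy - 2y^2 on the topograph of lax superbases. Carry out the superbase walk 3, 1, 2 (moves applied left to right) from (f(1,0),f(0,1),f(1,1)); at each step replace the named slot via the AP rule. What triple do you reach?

start (-4,-2,-10) = (f(1,0),f(0,1),f(1,1))
replace slot 3: 2·((-4)+(-2)) − (-10) = -2 → (-4,-2,-2)
replace slot 1: 2·((-2)+(-2)) − (-4) = -4 → (-4,-2,-2)
replace slot 2: 2·((-4)+(-2)) − (-2) = -10 → (-4,-10,-2)

-4,-10,-2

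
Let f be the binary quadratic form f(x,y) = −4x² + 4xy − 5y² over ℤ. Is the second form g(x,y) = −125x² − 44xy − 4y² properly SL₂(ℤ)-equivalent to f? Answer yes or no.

D₁ = -64, D₂ = -64
f is negative-definite; reduce −f:
−f: translate: b→4 (≡-4 mod 8), so (4,-4,5)→(4,4,5)
−f: reduced (well bottom): (4,4,5) with a≤c, −a<b≤a
flip sign back: reduced form of f is (-4,-4,-5)
g is negative-definite; reduce −g:
−g: flip: (125,44,4)→(4,-44,125)
−g: translate: b→4 (≡-44 mod 8), so (4,-44,125)→(4,4,5)
−g: reduced (well bottom): (4,4,5) with a≤c, −a<b≤a
flip sign back: reduced form of g is (-4,-4,-5)
reduced forms (-4, -4, -5) vs (-4, -4, -5) ⇒ equivalent

yes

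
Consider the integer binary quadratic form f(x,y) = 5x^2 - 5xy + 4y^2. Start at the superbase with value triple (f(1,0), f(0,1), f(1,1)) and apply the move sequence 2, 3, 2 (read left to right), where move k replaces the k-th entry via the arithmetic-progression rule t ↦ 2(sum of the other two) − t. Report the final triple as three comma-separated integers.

start (5,4,4) = (f(1,0),f(0,1),f(1,1))
replace slot 2: 2·(5+4) − 4 = 14 → (5,14,4)
replace slot 3: 2·(5+14) − 4 = 34 → (5,14,34)
replace slot 2: 2·(5+34) − 14 = 64 → (5,64,34)

5,64,34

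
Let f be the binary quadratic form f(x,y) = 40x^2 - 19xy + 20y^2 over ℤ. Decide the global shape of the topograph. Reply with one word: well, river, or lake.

D = b²−4ac = (-19)² − 4·40·20 = -2839
D < 0 ⇒ definite ⇒ every region one sign ⇒ single well

well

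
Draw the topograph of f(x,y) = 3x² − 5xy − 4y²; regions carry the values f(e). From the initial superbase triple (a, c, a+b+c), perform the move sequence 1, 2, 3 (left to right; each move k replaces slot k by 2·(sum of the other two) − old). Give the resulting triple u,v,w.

start (3,-4,-6) = (f(1,0),f(0,1),f(1,1))
replace slot 1: 2·((-4)+(-6)) − 3 = -23 → (-23,-4,-6)
replace slot 2: 2·((-23)+(-6)) − (-4) = -54 → (-23,-54,-6)
replace slot 3: 2·((-23)+(-54)) − (-6) = -148 → (-23,-54,-148)

-23,-54,-148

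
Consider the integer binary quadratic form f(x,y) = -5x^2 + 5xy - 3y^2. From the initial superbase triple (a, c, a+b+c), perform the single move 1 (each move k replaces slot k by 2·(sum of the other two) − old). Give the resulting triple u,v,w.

start (-5,-3,-3) = (f(1,0),f(0,1),f(1,1))
replace slot 1: 2·((-3)+(-3)) − (-5) = -7 → (-7,-3,-3)

-7,-3,-3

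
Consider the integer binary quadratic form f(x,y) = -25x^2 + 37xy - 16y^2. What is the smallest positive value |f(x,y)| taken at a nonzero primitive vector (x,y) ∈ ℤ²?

translate: b→13 (≡-37 mod 50), so (25,-37,16)→(25,13,4)
flip: (25,13,4)→(4,-13,25)
translate: b→3 (≡-13 mod 8), so (4,-13,25)→(4,3,15)
reduced (well bottom): (4,3,15) with a≤c, −a<b≤a
well minimum |f| = |-4| = 4 (negative-definite)

4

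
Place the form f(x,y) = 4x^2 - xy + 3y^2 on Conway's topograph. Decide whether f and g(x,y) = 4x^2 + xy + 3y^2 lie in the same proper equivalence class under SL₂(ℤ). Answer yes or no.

D₁ = -47, D₂ = -47
f: flip: (4,-1,3)→(3,1,4)
f: reduced (well bottom): (3,1,4) with a≤c, −a<b≤a
g: flip: (4,1,3)→(3,-1,4)
g: reduced (well bottom): (3,-1,4) with a≤c, −a<b≤a
reduced forms (3, 1, 4) vs (3, -1, 4) ⇒ inequivalent

no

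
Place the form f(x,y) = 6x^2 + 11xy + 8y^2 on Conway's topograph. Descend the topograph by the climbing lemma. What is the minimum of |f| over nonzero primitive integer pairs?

translate: b→-1 (≡11 mod 12), so (6,11,8)→(6,-1,3)
flip: (6,-1,3)→(3,1,6)
reduced (well bottom): (3,1,6) with a≤c, −a<b≤a
well minimum = a = 3

3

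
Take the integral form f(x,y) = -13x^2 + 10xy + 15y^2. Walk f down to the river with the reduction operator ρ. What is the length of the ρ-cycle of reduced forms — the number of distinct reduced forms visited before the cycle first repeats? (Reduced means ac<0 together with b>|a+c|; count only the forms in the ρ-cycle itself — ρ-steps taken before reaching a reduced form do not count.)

D = 880, ⌊√D⌋ = 29
river: ρ → (15,20,-8)
river: ρ → (-8,28,3)
river: ρ → (3,26,-17)
river: ρ → (-17,8,12)
river: ρ → (12,16,-13)
river: ρ → (-13,10,15)
ρ-cycle length = 6 (tail of 0 descent steps not counted)

6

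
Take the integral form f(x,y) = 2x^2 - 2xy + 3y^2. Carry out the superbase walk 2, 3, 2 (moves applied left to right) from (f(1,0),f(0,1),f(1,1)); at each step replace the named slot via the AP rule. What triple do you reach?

start (2,3,3) = (f(1,0),f(0,1),f(1,1))
replace slot 2: 2·(2+3) − 3 = 7 → (2,7,3)
replace slot 3: 2·(2+7) − 3 = 15 → (2,7,15)
replace slot 2: 2·(2+15) − 7 = 27 → (2,27,15)

2,27,15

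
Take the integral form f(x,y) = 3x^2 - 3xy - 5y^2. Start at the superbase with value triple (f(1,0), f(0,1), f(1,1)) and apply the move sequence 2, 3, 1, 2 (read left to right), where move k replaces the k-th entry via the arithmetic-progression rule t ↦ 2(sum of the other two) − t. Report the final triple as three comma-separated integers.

start (3,-5,-5) = (f(1,0),f(0,1),f(1,1))
replace slot 2: 2·(3+(-5)) − (-5) = 1 → (3,1,-5)
replace slot 3: 2·(3+1) − (-5) = 13 → (3,1,13)
replace slot 1: 2·(1+13) − 3 = 25 → (25,1,13)
replace slot 2: 2·(25+13) − 1 = 75 → (25,75,13)

25,75,13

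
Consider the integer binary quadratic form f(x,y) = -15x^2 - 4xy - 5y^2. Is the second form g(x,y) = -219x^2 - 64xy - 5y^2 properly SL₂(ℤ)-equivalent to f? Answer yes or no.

D₁ = -284, D₂ = -284
f is negative-definite; reduce −f:
−f: flip: (15,4,5)→(5,-4,15)
−f: reduced (well bottom): (5,-4,15) with a≤c, −a<b≤a
flip sign back: reduced form of f is (-5,4,-15)
g is negative-definite; reduce −g:
−g: flip: (219,64,5)→(5,-64,219)
−g: translate: b→-4 (≡-64 mod 10), so (5,-64,219)→(5,-4,15)
−g: reduced (well bottom): (5,-4,15) with a≤c, −a<b≤a
flip sign back: reduced form of g is (-5,4,-15)
reduced forms (-5, 4, -15) vs (-5, 4, -15) ⇒ equivalent

yes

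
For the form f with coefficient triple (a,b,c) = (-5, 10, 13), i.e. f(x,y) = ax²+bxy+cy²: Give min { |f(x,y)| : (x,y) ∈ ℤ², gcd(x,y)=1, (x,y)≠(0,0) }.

river: ρ → (13,16,-2)
river: ρ → (-2,16,13)
river: ρ → (13,10,-5)
river: ρ → (-5,10,13)
closes: descent 0, river 4
min |a| on river = 2

2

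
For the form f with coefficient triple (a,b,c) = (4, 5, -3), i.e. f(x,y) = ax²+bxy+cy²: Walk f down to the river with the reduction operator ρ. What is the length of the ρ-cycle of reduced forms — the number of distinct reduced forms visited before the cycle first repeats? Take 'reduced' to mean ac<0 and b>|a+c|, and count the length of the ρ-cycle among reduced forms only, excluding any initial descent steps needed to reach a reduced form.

D = 73, ⌊√D⌋ = 8
river: ρ → (-3,7,2)
river: ρ → (2,5,-6)
river: ρ → (-6,7,1)
river: ρ → (1,7,-6)
river: ρ → (-6,5,2)
river: ρ → (2,7,-3)
river: ρ → (-3,5,4)
river: ρ → (4,3,-4)
river: ρ → (-4,5,3)
river: ρ → (3,7,-2)
river: ρ → (-2,5,6)
river: ρ → (6,7,-1)
river: ρ → (-1,7,6)
river: ρ → (6,5,-2)
river: ρ → (-2,7,3)
river: ρ → (3,5,-4)
river: ρ → (-4,3,4)
river: ρ → (4,5,-3)
ρ-cycle length = 18 (tail of 0 descent steps not counted)

18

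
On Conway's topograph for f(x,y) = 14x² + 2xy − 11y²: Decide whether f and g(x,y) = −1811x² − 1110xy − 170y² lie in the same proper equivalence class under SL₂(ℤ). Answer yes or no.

D₁ = 620, D₂ = 620
river cycle of f (length 4): (-11, 20, 5), (5, 20, -11), (-11, 24, 1), (1, 24, -11)
river cycle of g (length 4): (-11, 20, 5), (5, 20, -11), (-11, 24, 1), (1, 24, -11)
cycles coincide ⇒ equivalent

yes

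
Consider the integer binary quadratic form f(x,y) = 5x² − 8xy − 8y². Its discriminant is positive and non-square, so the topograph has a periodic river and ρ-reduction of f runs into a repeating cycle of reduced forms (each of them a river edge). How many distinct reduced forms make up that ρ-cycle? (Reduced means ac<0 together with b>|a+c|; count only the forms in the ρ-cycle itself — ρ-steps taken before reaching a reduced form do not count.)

D = 224, ⌊√D⌋ = 14
descent: ρ → (-8,8,5)  [lands on river]
river: ρ → (5,12,-4)
river: ρ → (-4,12,5)
river: ρ → (5,8,-8)
ρ-cycle length = 4 (tail of 1 descent step not counted)

4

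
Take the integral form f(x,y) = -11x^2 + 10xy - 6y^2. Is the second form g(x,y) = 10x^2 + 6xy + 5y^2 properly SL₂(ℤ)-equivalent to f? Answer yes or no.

D₁ = -164, D₂ = -164
f is negative-definite; reduce −f:
−f: flip: (11,-10,6)→(6,10,11)
−f: translate: b→-2 (≡10 mod 12), so (6,10,11)→(6,-2,7)
−f: reduced (well bottom): (6,-2,7) with a≤c, −a<b≤a
flip sign back: reduced form of f is (-6,2,-7)
g: flip: (10,6,5)→(5,-6,10)
g: translate: b→4 (≡-6 mod 10), so (5,-6,10)→(5,4,9)
g: reduced (well bottom): (5,4,9) with a≤c, −a<b≤a
reduced forms (-6, 2, -7) vs (5, 4, 9) ⇒ inequivalent

no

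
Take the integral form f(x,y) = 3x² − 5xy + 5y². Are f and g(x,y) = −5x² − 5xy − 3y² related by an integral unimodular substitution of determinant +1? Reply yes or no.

D₁ = -35, D₂ = -35
f: translate: b→1 (≡-5 mod 6), so (3,-5,5)→(3,1,3)
f: reduced (well bottom): (3,1,3) with a≤c, −a<b≤a
g is negative-definite; reduce −g:
−g: flip: (5,5,3)→(3,-5,5)
−g: translate: b→1 (≡-5 mod 6), so (3,-5,5)→(3,1,3)
−g: reduced (well bottom): (3,1,3) with a≤c, −a<b≤a
flip sign back: reduced form of g is (-3,-1,-3)
reduced forms (3, 1, 3) vs (-3, -1, -3) ⇒ inequivalent

no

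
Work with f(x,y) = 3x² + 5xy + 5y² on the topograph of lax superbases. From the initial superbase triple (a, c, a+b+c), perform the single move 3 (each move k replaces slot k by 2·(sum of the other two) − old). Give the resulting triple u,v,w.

start (3,5,13) = (f(1,0),f(0,1),f(1,1))
replace slot 3: 2·(3+5) − 13 = 3 → (3,5,3)

3,5,3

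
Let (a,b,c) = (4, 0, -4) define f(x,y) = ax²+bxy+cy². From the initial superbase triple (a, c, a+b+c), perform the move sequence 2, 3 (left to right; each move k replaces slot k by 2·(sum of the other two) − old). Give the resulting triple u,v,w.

start (4,-4,0) = (f(1,0),f(0,1),f(1,1))
replace slot 2: 2·(4+0) − (-4) = 12 → (4,12,0)
replace slot 3: 2·(4+12) − 0 = 32 → (4,12,32)

4,12,32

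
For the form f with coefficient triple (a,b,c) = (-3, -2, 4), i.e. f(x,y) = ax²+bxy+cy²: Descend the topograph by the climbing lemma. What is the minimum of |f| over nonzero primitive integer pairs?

descent: ρ → (4,2,-3)  [lands on river]
river: ρ → (-3,4,3)
river: ρ → (3,2,-4)
river: ρ → (-4,6,1)
river: ρ → (1,6,-4)
river: ρ → (-4,2,3)
river: ρ → (3,4,-3)
river: ρ → (-3,2,4)
river: ρ → (4,6,-1)
river: ρ → (-1,6,4)
closes: descent 1, river 10
min |a| on river = 1

1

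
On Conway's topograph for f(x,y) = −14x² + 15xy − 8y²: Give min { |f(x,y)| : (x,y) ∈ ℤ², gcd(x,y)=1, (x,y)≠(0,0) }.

translate: b→13 (≡-15 mod 28), so (14,-15,8)→(14,13,7)
flip: (14,13,7)→(7,-13,14)
translate: b→1 (≡-13 mod 14), so (7,-13,14)→(7,1,8)
reduced (well bottom): (7,1,8) with a≤c, −a<b≤a
well minimum |f| = |-7| = 7 (negative-definite)

7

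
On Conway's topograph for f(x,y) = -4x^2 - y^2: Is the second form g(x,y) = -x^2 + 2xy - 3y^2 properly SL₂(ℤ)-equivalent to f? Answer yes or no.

D₁ = -16, D₂ = -8
discriminants differ ⇒ not SL₂(ℤ)-equivalent

no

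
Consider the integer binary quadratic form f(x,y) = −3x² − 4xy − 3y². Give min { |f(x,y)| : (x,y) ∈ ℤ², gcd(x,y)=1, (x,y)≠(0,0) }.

translate: b→-2 (≡4 mod 6), so (3,4,3)→(3,-2,2)
flip: (3,-2,2)→(2,2,3)
reduced (well bottom): (2,2,3) with a≤c, −a<b≤a
well minimum |f| = |-2| = 2 (negative-definite)

2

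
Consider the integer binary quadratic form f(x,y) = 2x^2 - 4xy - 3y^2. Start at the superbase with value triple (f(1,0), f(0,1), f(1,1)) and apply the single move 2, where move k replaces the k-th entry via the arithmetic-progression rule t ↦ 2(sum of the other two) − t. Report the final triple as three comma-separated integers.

start (2,-3,-5) = (f(1,0),f(0,1),f(1,1))
replace slot 2: 2·(2+(-5)) − (-3) = -3 → (2,-3,-5)

2,-3,-5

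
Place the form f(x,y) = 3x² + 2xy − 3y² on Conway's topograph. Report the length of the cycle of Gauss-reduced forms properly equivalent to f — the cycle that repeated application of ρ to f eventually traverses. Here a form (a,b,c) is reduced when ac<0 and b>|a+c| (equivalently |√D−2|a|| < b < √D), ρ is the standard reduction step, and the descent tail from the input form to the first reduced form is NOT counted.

D = 40, ⌊√D⌋ = 6
river: ρ → (-3,4,2)
river: ρ → (2,4,-3)
river: ρ → (-3,2,3)
river: ρ → (3,4,-2)
river: ρ → (-2,4,3)
river: ρ → (3,2,-3)
ρ-cycle length = 6 (tail of 0 descent steps not counted)

6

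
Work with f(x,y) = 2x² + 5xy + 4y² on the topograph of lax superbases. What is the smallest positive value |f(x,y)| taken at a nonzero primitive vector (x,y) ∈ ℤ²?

translate: b→1 (≡5 mod 4), so (2,5,4)→(2,1,1)
flip: (2,1,1)→(1,-1,2)
translate: b→1 (≡-1 mod 2), so (1,-1,2)→(1,1,2)
reduced (well bottom): (1,1,2) with a≤c, −a<b≤a
well minimum = a = 1

1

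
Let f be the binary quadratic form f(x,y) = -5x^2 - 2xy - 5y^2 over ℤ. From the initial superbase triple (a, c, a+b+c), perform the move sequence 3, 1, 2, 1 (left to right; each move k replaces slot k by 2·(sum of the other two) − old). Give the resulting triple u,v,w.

start (-5,-5,-12) = (f(1,0),f(0,1),f(1,1))
replace slot 3: 2·((-5)+(-5)) − (-12) = -8 → (-5,-5,-8)
replace slot 1: 2·((-5)+(-8)) − (-5) = -21 → (-21,-5,-8)
replace slot 2: 2·((-21)+(-8)) − (-5) = -53 → (-21,-53,-8)
replace slot 1: 2·((-53)+(-8)) − (-21) = -101 → (-101,-53,-8)

-101,-53,-8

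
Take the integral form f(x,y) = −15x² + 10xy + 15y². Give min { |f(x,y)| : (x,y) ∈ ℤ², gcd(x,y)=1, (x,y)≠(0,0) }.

river: ρ → (15,20,-10)
river: ρ → (-10,20,15)
river: ρ → (15,10,-15)
river: ρ → (-15,20,10)
river: ρ → (10,20,-15)
river: ρ → (-15,10,15)
closes: descent 0, river 6
min |a| on river = 10

10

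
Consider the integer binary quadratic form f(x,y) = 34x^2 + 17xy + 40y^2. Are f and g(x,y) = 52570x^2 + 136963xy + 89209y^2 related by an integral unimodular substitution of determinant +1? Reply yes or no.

D₁ = -5151, D₂ = -5151
f: reduced (well bottom): (34,17,40) with a≤c, −a<b≤a
g: translate: b→31823 (≡136963 mod 105140), so (52570,136963,89209)→(52570,31823,4816)
g: flip: (52570,31823,4816)→(4816,-31823,52570)
g: translate: b→-2927 (≡-31823 mod 9632), so (4816,-31823,52570)→(4816,-2927,445)
g: flip: (4816,-2927,445)→(445,2927,4816)
g: translate: b→257 (≡2927 mod 890), so (445,2927,4816)→(445,257,40)
g: flip: (445,257,40)→(40,-257,445)
g: translate: b→-17 (≡-257 mod 80), so (40,-257,445)→(40,-17,34)
g: flip: (40,-17,34)→(34,17,40)
g: reduced (well bottom): (34,17,40) with a≤c, −a<b≤a
reduced forms (34, 17, 40) vs (34, 17, 40) ⇒ equivalent

yes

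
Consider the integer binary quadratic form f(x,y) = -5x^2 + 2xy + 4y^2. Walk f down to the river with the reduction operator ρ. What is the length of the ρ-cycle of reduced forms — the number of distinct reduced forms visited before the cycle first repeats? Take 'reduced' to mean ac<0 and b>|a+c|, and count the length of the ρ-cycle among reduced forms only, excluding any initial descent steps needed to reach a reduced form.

D = 84, ⌊√D⌋ = 9
river: ρ → (4,6,-3)
river: ρ → (-3,6,4)
river: ρ → (4,2,-5)
river: ρ → (-5,8,1)
river: ρ → (1,8,-5)
river: ρ → (-5,2,4)
ρ-cycle length = 6 (tail of 0 descent steps not counted)

6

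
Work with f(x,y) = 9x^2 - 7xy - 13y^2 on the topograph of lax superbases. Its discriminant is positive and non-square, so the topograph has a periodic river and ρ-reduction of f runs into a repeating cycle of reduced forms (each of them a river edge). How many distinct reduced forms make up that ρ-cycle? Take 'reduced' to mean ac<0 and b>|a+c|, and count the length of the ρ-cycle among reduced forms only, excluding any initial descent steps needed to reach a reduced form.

D = 517, ⌊√D⌋ = 22
descent: ρ → (-13,7,9)  [lands on river]
river: ρ → (9,11,-11)
river: ρ → (-11,11,9)
river: ρ → (9,7,-13)
river: ρ → (-13,19,3)
river: ρ → (3,17,-19)
river: ρ → (-19,21,1)
river: ρ → (1,21,-19)
river: ρ → (-19,17,3)
river: ρ → (3,19,-13)
ρ-cycle length = 10 (tail of 1 descent step not counted)

10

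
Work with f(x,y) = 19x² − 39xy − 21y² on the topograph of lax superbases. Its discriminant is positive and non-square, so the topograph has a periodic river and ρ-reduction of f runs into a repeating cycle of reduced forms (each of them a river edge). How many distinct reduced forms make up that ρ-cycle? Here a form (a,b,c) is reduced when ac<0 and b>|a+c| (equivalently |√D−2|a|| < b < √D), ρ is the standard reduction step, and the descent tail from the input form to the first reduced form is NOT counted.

D = 3117, ⌊√D⌋ = 55
descent: ρ → (-21,39,19)  [lands on river]
river: ρ → (19,37,-23)
river: ρ → (-23,55,1)
river: ρ → (1,55,-23)
river: ρ → (-23,37,19)
river: ρ → (19,39,-21)
river: ρ → (-21,45,13)
river: ρ → (13,33,-39)
river: ρ → (-39,45,7)
river: ρ → (7,53,-11)
river: ρ → (-11,35,43)
river: ρ → (43,51,-3)
river: ρ → (-3,51,43)
river: ρ → (43,35,-11)
river: ρ → (-11,53,7)
river: ρ → (7,45,-39)
river: ρ → (-39,33,13)
river: ρ → (13,45,-21)
ρ-cycle length = 18 (tail of 1 descent step not counted)

18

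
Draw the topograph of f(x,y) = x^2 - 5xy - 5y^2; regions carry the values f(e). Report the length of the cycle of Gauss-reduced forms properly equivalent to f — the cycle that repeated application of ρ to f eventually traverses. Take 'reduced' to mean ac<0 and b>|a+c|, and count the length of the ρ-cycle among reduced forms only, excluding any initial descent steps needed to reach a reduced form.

D = 45, ⌊√D⌋ = 6
descent: ρ → (-5,5,1)  [lands on river]
river: ρ → (1,5,-5)
ρ-cycle length = 2 (tail of 1 descent step not counted)

2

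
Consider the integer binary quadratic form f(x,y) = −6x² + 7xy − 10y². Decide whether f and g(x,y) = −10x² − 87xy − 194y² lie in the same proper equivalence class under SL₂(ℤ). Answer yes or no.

D₁ = -191, D₂ = -191
f is negative-definite; reduce −f:
−f: translate: b→5 (≡-7 mod 12), so (6,-7,10)→(6,5,9)
−f: reduced (well bottom): (6,5,9) with a≤c, −a<b≤a
flip sign back: reduced form of f is (-6,-5,-9)
g is negative-definite; reduce −g:
−g: translate: b→7 (≡87 mod 20), so (10,87,194)→(10,7,6)
−g: flip: (10,7,6)→(6,-7,10)
−g: translate: b→5 (≡-7 mod 12), so (6,-7,10)→(6,5,9)
−g: reduced (well bottom): (6,5,9) with a≤c, −a<b≤a
flip sign back: reduced form of g is (-6,-5,-9)
reduced forms (-6, -5, -9) vs (-6, -5, -9) ⇒ equivalent

yes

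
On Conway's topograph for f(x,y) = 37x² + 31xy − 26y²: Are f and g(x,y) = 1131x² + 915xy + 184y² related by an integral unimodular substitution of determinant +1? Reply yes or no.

D₁ = 4809, D₂ = 4809
river cycle of f (length 34): (-26, 21, 42), (42, 63, -5), (-5, 67, 16), (16, 61, -17), (-17, 41, 46), (46, 51, -12), (-12, 69, 1), (1, 69, -12), (-12, 51, 46), (46, 41, -17), … (24 more)
river cycle of g (length 34): (37, 31, -26), (-26, 21, 42), (42, 63, -5), (-5, 67, 16), (16, 61, -17), (-17, 41, 46), (46, 51, -12), (-12, 69, 1), (1, 69, -12), (-12, 51, 46), … (24 more)
cycles coincide ⇒ equivalent

yes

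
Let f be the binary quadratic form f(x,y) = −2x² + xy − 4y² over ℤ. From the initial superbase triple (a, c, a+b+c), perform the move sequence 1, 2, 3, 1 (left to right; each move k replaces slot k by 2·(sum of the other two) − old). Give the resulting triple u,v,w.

start (-2,-4,-5) = (f(1,0),f(0,1),f(1,1))
replace slot 1: 2·((-4)+(-5)) − (-2) = -16 → (-16,-4,-5)
replace slot 2: 2·((-16)+(-5)) − (-4) = -38 → (-16,-38,-5)
replace slot 3: 2·((-16)+(-38)) − (-5) = -103 → (-16,-38,-103)
replace slot 1: 2·((-38)+(-103)) − (-16) = -266 → (-266,-38,-103)

-266,-38,-103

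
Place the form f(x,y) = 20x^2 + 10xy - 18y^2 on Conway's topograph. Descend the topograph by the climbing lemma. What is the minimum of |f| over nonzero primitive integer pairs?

river: ρ → (-18,26,12)
river: ρ → (12,22,-22)
river: ρ → (-22,22,12)
river: ρ → (12,26,-18)
river: ρ → (-18,10,20)
river: ρ → (20,30,-8)
river: ρ → (-8,34,12)
river: ρ → (12,38,-2)
river: ρ → (-2,38,12)
river: ρ → (12,34,-8)
river: ρ → (-8,30,20)
river: ρ → (20,10,-18)
closes: descent 0, river 12
min |a| on river = 2

2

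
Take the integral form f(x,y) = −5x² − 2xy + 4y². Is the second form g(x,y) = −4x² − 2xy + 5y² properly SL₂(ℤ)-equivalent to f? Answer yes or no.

D₁ = 84, D₂ = 84
river cycle of f (length 6): (4, 2, -5), (-5, 8, 1), (1, 8, -5), (-5, 2, 4), (4, 6, -3), (-3, 6, 4)
river cycle of g (length 6): (5, 2, -4), (-4, 6, 3), (3, 6, -4), (-4, 2, 5), (5, 8, -1), (-1, 8, 5)
cycles differ ⇒ inequivalent

no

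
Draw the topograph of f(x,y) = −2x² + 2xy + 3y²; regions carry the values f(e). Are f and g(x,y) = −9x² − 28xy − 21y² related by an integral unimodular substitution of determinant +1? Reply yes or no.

D₁ = 28, D₂ = 28
river cycle of f (length 4): (3, 4, -1), (-1, 4, 3), (3, 2, -2), (-2, 2, 3)
river cycle of g (length 4): (-2, 2, 3), (3, 4, -1), (-1, 4, 3), (3, 2, -2)
cycles coincide ⇒ equivalent

yes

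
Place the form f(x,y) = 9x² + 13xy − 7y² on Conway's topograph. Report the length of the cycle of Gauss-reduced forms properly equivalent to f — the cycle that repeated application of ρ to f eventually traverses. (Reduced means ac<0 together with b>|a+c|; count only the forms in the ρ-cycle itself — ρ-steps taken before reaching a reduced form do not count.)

D = 421, ⌊√D⌋ = 20
river: ρ → (-7,15,7)
river: ρ → (7,13,-9)
river: ρ → (-9,5,11)
river: ρ → (11,17,-3)
river: ρ → (-3,19,5)
river: ρ → (5,11,-15)
river: ρ → (-15,19,1)
river: ρ → (1,19,-15)
river: ρ → (-15,11,5)
river: ρ → (5,19,-3)
river: ρ → (-3,17,11)
river: ρ → (11,5,-9)
river: ρ → (-9,13,7)
river: ρ → (7,15,-7)
river: ρ → (-7,13,9)
river: ρ → (9,5,-11)
river: ρ → (-11,17,3)
river: ρ → (3,19,-5)
river: ρ → (-5,11,15)
river: ρ → (15,19,-1)
river: ρ → (-1,19,15)
river: ρ → (15,11,-5)
river: ρ → (-5,19,3)
river: ρ → (3,17,-11)
river: ρ → (-11,5,9)
river: ρ → (9,13,-7)
ρ-cycle length = 26 (tail of 0 descent steps not counted)

26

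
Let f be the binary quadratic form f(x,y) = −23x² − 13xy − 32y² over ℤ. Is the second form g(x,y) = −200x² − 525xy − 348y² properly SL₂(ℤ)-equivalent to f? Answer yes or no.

D₁ = -2775, D₂ = -2775
f is negative-definite; reduce −f:
−f: reduced (well bottom): (23,13,32) with a≤c, −a<b≤a
flip sign back: reduced form of f is (-23,-13,-32)
g is negative-definite; reduce −g:
−g: translate: b→125 (≡525 mod 400), so (200,525,348)→(200,125,23)
−g: flip: (200,125,23)→(23,-125,200)
−g: translate: b→13 (≡-125 mod 46), so (23,-125,200)→(23,13,32)
−g: reduced (well bottom): (23,13,32) with a≤c, −a<b≤a
flip sign back: reduced form of g is (-23,-13,-32)
reduced forms (-23, -13, -32) vs (-23, -13, -32) ⇒ equivalent

yes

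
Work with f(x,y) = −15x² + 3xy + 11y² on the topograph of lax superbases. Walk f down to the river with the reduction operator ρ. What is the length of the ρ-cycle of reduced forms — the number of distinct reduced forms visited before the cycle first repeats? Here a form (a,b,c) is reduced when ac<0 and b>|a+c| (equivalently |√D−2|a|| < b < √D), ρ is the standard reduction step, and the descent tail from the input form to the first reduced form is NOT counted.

D = 669, ⌊√D⌋ = 25
descent: ρ → (11,19,-7)  [lands on river]
river: ρ → (-7,23,5)
river: ρ → (5,17,-19)
river: ρ → (-19,21,3)
river: ρ → (3,21,-19)
river: ρ → (-19,17,5)
river: ρ → (5,23,-7)
river: ρ → (-7,19,11)
river: ρ → (11,25,-1)
river: ρ → (-1,25,11)
ρ-cycle length = 10 (tail of 1 descent step not counted)

10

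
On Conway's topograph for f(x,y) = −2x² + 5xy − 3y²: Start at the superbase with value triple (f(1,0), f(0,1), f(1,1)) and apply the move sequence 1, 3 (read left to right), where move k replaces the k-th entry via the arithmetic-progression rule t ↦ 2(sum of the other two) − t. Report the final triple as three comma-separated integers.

start (-2,-3,0) = (f(1,0),f(0,1),f(1,1))
replace slot 1: 2·((-3)+0) − (-2) = -4 → (-4,-3,0)
replace slot 3: 2·((-4)+(-3)) − 0 = -14 → (-4,-3,-14)

-4,-3,-14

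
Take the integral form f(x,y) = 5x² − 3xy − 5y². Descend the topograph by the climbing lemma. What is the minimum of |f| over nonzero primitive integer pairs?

descent: ρ → (-5,3,5)  [lands on river]
river: ρ → (5,7,-3)
river: ρ → (-3,5,7)
river: ρ → (7,9,-1)
river: ρ → (-1,9,7)
river: ρ → (7,5,-3)
river: ρ → (-3,7,5)
river: ρ → (5,3,-5)
river: ρ → (-5,7,3)
river: ρ → (3,5,-7)
river: ρ → (-7,9,1)
river: ρ → (1,9,-7)
river: ρ → (-7,5,3)
river: ρ → (3,7,-5)
closes: descent 1, river 14
min |a| on river = 1

1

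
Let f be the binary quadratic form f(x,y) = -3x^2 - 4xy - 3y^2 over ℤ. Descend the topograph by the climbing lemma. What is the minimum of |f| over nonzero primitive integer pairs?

translate: b→-2 (≡4 mod 6), so (3,4,3)→(3,-2,2)
flip: (3,-2,2)→(2,2,3)
reduced (well bottom): (2,2,3) with a≤c, −a<b≤a
well minimum |f| = |-2| = 2 (negative-definite)

2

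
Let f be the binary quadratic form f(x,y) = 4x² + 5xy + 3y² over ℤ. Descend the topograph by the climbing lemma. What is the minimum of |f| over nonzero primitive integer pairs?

translate: b→-3 (≡5 mod 8), so (4,5,3)→(4,-3,2)
flip: (4,-3,2)→(2,3,4)
translate: b→-1 (≡3 mod 4), so (2,3,4)→(2,-1,3)
reduced (well bottom): (2,-1,3) with a≤c, −a<b≤a
well minimum = a = 2

2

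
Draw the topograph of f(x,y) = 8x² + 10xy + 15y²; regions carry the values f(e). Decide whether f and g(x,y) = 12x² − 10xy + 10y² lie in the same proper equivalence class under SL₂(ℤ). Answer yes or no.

D₁ = -380, D₂ = -380
f: translate: b→-6 (≡10 mod 16), so (8,10,15)→(8,-6,13)
f: reduced (well bottom): (8,-6,13) with a≤c, −a<b≤a
g: flip: (12,-10,10)→(10,10,12)
g: reduced (well bottom): (10,10,12) with a≤c, −a<b≤a
reduced forms (8, -6, 13) vs (10, 10, 12) ⇒ inequivalent

no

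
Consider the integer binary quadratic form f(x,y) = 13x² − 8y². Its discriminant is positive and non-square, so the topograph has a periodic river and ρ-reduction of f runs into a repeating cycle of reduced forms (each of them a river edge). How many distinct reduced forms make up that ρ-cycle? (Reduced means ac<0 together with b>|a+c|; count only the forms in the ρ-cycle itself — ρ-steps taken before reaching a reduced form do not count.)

D = 416, ⌊√D⌋ = 20
descent: ρ → (-8,16,5)  [lands on river]
river: ρ → (5,14,-11)
river: ρ → (-11,8,8)
river: ρ → (8,8,-11)
river: ρ → (-11,14,5)
river: ρ → (5,16,-8)
ρ-cycle length = 6 (tail of 1 descent step not counted)

6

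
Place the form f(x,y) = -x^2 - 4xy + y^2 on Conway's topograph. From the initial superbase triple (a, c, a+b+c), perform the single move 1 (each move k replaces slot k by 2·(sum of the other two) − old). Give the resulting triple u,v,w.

start (-1,1,-4) = (f(1,0),f(0,1),f(1,1))
replace slot 1: 2·(1+(-4)) − (-1) = -5 → (-5,1,-4)

-5,1,-4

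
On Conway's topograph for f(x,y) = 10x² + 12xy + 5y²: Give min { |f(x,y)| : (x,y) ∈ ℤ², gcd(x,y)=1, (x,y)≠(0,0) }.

translate: b→-8 (≡12 mod 20), so (10,12,5)→(10,-8,3)
flip: (10,-8,3)→(3,8,10)
translate: b→2 (≡8 mod 6), so (3,8,10)→(3,2,5)
reduced (well bottom): (3,2,5) with a≤c, −a<b≤a
well minimum = a = 3

3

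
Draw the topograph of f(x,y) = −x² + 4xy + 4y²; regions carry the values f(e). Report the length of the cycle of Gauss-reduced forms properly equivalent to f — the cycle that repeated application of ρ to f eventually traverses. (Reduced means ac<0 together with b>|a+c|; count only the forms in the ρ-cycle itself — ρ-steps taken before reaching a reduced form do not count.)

D = 32, ⌊√D⌋ = 5
river: ρ → (4,4,-1)
river: ρ → (-1,4,4)
ρ-cycle length = 2 (tail of 0 descent steps not counted)

2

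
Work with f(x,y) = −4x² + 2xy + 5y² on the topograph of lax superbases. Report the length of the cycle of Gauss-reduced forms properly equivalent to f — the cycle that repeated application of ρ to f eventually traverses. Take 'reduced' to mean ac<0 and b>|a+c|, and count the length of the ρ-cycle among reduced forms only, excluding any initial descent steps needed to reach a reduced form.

D = 84, ⌊√D⌋ = 9
river: ρ → (5,8,-1)
river: ρ → (-1,8,5)
river: ρ → (5,2,-4)
river: ρ → (-4,6,3)
river: ρ → (3,6,-4)
river: ρ → (-4,2,5)
ρ-cycle length = 6 (tail of 0 descent steps not counted)

6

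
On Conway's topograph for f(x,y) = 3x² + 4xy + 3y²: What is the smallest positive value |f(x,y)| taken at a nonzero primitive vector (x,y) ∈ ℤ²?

translate: b→-2 (≡4 mod 6), so (3,4,3)→(3,-2,2)
flip: (3,-2,2)→(2,2,3)
reduced (well bottom): (2,2,3) with a≤c, −a<b≤a
well minimum = a = 2

2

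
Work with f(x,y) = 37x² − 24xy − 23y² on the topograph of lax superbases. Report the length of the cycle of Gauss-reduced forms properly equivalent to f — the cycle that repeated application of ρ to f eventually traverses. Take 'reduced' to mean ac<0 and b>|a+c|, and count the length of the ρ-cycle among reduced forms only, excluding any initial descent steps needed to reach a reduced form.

D = 3980, ⌊√D⌋ = 63
descent: ρ → (-23,24,37)  [lands on river]
river: ρ → (37,50,-10)
river: ρ → (-10,50,37)
river: ρ → (37,24,-23)
river: ρ → (-23,22,38)
river: ρ → (38,54,-7)
river: ρ → (-7,58,22)
river: ρ → (22,30,-35)
river: ρ → (-35,40,17)
river: ρ → (17,62,-2)
river: ρ → (-2,62,17)
river: ρ → (17,40,-35)
river: ρ → (-35,30,22)
river: ρ → (22,58,-7)
river: ρ → (-7,54,38)
river: ρ → (38,22,-23)
ρ-cycle length = 16 (tail of 1 descent step not counted)

16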